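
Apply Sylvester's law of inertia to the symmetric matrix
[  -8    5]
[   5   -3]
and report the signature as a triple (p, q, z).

Answer: (1, 1, 0)

Derivation:
step 0: pivot -8 → sign −
step 1: pivot 1/8 → sign +
signature = (1, 1, 0)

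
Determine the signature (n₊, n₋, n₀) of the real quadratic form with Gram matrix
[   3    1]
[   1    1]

Answer: (2, 0, 0)

Derivation:
step 0: pivot 3 → sign +
step 1: pivot 2/3 → sign +
signature = (2, 0, 0)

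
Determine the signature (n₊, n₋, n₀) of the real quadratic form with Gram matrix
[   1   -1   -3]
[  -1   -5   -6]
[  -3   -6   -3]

step 0: pivot 1 → sign +
step 1: pivot -6 → sign −
step 2: pivot 3/2 → sign +
signature = (2, 1, 0)

Answer: (2, 1, 0)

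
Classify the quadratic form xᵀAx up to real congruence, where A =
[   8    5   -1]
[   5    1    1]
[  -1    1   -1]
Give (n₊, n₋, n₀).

Answer: (2, 1, 0)

Derivation:
step 0: pivot 8 → sign +
step 1: pivot -17/8 → sign −
step 2: pivot 2/17 → sign +
signature = (2, 1, 0)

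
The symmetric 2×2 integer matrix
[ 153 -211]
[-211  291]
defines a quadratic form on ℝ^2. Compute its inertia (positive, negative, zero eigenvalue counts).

Answer: (2, 0, 0)

Derivation:
step 0: pivot 153 → sign +
step 1: pivot 2/153 → sign +
signature = (2, 0, 0)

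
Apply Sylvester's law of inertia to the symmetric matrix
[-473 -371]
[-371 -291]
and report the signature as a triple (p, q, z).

step 0: pivot -473 → sign −
step 1: pivot -2/473 → sign −
signature = (0, 2, 0)

Answer: (0, 2, 0)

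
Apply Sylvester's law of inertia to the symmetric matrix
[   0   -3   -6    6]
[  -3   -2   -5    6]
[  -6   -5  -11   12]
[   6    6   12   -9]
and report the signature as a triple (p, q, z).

Answer: (3, 1, 0)

Derivation:
step 0: pivot -2 → sign −
step 1: pivot 9/2 → sign +
step 2: pivot 1 → sign +
step 3: pivot 3 → sign +
signature = (3, 1, 0)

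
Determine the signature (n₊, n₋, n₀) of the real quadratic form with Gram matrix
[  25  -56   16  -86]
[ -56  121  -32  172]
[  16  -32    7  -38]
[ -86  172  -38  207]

step 0: pivot 25 → sign +
step 1: pivot -111/25 → sign −
step 2: pivot 3/37 → sign +
step 3: pivot -1 → sign −
signature = (2, 2, 0)

Answer: (2, 2, 0)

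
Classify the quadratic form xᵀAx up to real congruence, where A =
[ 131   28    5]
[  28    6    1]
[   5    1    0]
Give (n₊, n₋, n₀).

step 0: pivot 131 → sign +
step 1: pivot 2/131 → sign +
step 2: pivot -1/2 → sign −
signature = (2, 1, 0)

Answer: (2, 1, 0)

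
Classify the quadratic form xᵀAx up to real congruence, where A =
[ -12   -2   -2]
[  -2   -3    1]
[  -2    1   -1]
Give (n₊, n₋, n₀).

Answer: (0, 2, 1)

Derivation:
step 0: pivot -12 → sign −
step 1: pivot -8/3 → sign −
step 2: row/col 2 already zero → sign 0
signature = (0, 2, 1)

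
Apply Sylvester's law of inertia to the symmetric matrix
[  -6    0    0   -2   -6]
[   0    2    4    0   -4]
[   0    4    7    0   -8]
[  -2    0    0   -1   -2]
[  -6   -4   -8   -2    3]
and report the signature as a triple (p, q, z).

step 0: pivot -6 → sign −
step 1: pivot 2 → sign +
step 2: pivot -1 → sign −
step 3: pivot -1/3 → sign −
step 4: pivot 1 → sign +
signature = (2, 3, 0)

Answer: (2, 3, 0)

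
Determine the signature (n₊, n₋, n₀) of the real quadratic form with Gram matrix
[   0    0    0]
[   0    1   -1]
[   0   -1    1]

Answer: (1, 0, 2)

Derivation:
step 0: pivot 1 → sign +
step 1: row/col 1 already zero → sign 0
step 2: row/col 2 already zero → sign 0
signature = (1, 0, 2)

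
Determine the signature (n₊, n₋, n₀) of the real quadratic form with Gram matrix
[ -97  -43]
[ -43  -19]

Answer: (1, 1, 0)

Derivation:
step 0: pivot -97 → sign −
step 1: pivot 6/97 → sign +
signature = (1, 1, 0)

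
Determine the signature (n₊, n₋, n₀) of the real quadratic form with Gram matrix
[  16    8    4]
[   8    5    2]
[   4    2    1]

Answer: (2, 0, 1)

Derivation:
step 0: pivot 16 → sign +
step 1: pivot 1 → sign +
step 2: row/col 2 already zero → sign 0
signature = (2, 0, 1)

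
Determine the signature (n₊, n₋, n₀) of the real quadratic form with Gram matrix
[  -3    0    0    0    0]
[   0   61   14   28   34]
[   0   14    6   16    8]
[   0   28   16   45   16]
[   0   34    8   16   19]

Answer: (3, 2, 0)

Derivation:
step 0: pivot -3 → sign −
step 1: pivot 61 → sign +
step 2: pivot 170/61 → sign +
step 3: pivot -63/85 → sign −
step 4: pivot 1/7 → sign +
signature = (3, 2, 0)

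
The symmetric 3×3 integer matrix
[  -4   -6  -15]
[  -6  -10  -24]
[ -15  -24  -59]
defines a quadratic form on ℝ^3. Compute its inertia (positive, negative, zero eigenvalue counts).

Answer: (0, 3, 0)

Derivation:
step 0: pivot -4 → sign −
step 1: pivot -1 → sign −
step 2: pivot -1/2 → sign −
signature = (0, 3, 0)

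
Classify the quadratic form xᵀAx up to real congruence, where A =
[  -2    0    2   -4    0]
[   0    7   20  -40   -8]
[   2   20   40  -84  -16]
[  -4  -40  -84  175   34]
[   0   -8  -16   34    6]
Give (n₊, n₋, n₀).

Answer: (2, 3, 0)

Derivation:
step 0: pivot -2 → sign −
step 1: pivot 7 → sign +
step 2: pivot -106/7 → sign −
step 3: pivot 3/53 → sign +
step 4: pivot -2/3 → sign −
signature = (2, 3, 0)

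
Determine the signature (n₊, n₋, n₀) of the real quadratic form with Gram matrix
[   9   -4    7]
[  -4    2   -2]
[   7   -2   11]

Answer: (2, 0, 1)

Derivation:
step 0: pivot 9 → sign +
step 1: pivot 2/9 → sign +
step 2: row/col 2 already zero → sign 0
signature = (2, 0, 1)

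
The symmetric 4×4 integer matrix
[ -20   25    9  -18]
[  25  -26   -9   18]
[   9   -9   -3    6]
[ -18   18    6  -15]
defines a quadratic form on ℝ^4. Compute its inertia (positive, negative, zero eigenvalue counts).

step 0: pivot -20 → sign −
step 1: pivot 21/4 → sign +
step 2: pivot 3/35 → sign +
step 3: pivot -3 → sign −
signature = (2, 2, 0)

Answer: (2, 2, 0)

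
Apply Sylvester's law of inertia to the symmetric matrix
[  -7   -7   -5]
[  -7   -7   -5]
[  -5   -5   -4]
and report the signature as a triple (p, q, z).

step 0: pivot -7 → sign −
step 1: pivot -3/7 → sign −
step 2: row/col 2 already zero → sign 0
signature = (0, 2, 1)

Answer: (0, 2, 1)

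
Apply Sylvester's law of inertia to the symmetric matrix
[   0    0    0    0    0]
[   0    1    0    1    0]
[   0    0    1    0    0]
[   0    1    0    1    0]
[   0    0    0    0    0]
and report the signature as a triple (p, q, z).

Answer: (2, 0, 3)

Derivation:
step 0: pivot 1 → sign +
step 1: pivot 1 → sign +
step 2: row/col 2 already zero → sign 0
step 3: row/col 3 already zero → sign 0
step 4: row/col 4 already zero → sign 0
signature = (2, 0, 3)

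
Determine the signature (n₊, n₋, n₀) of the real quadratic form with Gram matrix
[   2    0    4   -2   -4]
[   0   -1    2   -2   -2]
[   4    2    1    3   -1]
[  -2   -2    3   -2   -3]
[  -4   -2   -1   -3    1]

step 0: pivot 2 → sign +
step 1: pivot -1 → sign −
step 2: pivot -3 → sign −
step 3: pivot 3 → sign +
step 4: row/col 4 already zero → sign 0
signature = (2, 2, 1)

Answer: (2, 2, 1)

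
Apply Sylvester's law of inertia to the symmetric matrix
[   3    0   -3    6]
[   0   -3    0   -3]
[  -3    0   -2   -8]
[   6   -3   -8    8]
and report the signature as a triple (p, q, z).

Answer: (1, 3, 0)

Derivation:
step 0: pivot 3 → sign +
step 1: pivot -3 → sign −
step 2: pivot -5 → sign −
step 3: pivot -1/5 → sign −
signature = (1, 3, 0)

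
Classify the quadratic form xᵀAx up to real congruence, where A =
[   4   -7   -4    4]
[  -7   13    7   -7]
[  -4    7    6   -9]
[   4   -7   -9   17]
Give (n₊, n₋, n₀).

step 0: pivot 4 → sign +
step 1: pivot 3/4 → sign +
step 2: pivot 2 → sign +
step 3: pivot 1/2 → sign +
signature = (4, 0, 0)

Answer: (4, 0, 0)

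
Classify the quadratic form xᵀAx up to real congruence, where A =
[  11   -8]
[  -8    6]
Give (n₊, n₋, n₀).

Answer: (2, 0, 0)

Derivation:
step 0: pivot 11 → sign +
step 1: pivot 2/11 → sign +
signature = (2, 0, 0)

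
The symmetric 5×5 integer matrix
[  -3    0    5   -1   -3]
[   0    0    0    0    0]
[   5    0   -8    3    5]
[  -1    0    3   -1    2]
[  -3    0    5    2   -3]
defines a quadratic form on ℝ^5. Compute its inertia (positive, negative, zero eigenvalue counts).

step 0: pivot -3 → sign −
step 1: pivot 1/3 → sign +
step 2: pivot -6 → sign −
step 3: pivot 3/2 → sign +
step 4: row/col 4 already zero → sign 0
signature = (2, 2, 1)

Answer: (2, 2, 1)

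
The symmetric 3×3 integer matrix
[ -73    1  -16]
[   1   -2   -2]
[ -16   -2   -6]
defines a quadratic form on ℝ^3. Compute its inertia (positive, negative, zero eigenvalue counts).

step 0: pivot -73 → sign −
step 1: pivot -145/73 → sign −
step 2: pivot -2/145 → sign −
signature = (0, 3, 0)

Answer: (0, 3, 0)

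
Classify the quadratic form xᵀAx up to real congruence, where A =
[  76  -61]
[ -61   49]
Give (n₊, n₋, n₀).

step 0: pivot 76 → sign +
step 1: pivot 3/76 → sign +
signature = (2, 0, 0)

Answer: (2, 0, 0)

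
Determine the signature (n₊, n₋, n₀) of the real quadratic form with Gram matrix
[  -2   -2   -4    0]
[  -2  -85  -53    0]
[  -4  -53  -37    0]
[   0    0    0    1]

step 0: pivot -2 → sign −
step 1: pivot -83 → sign −
step 2: pivot -6/83 → sign −
step 3: pivot 1 → sign +
signature = (1, 3, 0)

Answer: (1, 3, 0)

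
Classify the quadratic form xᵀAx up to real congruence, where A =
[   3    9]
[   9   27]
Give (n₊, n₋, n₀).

step 0: pivot 3 → sign +
step 1: row/col 1 already zero → sign 0
signature = (1, 0, 1)

Answer: (1, 0, 1)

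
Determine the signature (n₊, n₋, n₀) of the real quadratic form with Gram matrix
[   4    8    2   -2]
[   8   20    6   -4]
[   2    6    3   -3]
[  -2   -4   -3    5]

step 0: pivot 4 → sign +
step 1: pivot 4 → sign +
step 2: pivot 1 → sign +
step 3: row/col 3 already zero → sign 0
signature = (3, 0, 1)

Answer: (3, 0, 1)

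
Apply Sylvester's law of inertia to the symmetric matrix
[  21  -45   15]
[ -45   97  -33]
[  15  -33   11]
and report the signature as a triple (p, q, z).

step 0: pivot 21 → sign +
step 1: pivot 4/7 → sign +
step 2: pivot -1 → sign −
signature = (2, 1, 0)

Answer: (2, 1, 0)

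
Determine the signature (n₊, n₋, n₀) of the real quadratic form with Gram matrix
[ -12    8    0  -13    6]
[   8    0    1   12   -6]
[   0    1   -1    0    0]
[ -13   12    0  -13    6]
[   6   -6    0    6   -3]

Answer: (1, 4, 0)

Derivation:
step 0: pivot -12 → sign −
step 1: pivot 16/3 → sign +
step 2: pivot -19/16 → sign −
step 3: pivot -51/76 → sign −
step 4: pivot -3/17 → sign −
signature = (1, 4, 0)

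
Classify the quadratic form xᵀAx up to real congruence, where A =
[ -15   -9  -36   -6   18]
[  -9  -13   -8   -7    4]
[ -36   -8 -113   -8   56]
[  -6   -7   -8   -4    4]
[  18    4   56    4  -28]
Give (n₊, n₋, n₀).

step 0: pivot -15 → sign −
step 1: pivot -38/5 → sign −
step 2: pivot -43/19 → sign −
step 3: pivot -3/86 → sign −
step 4: row/col 4 already zero → sign 0
signature = (0, 4, 1)

Answer: (0, 4, 1)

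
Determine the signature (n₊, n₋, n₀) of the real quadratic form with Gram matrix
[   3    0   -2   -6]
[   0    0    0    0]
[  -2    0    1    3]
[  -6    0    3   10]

step 0: pivot 3 → sign +
step 1: pivot -1/3 → sign −
step 2: pivot 1 → sign +
step 3: row/col 3 already zero → sign 0
signature = (2, 1, 1)

Answer: (2, 1, 1)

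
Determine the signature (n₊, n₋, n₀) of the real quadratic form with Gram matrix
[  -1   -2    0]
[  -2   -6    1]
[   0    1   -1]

Answer: (0, 3, 0)

Derivation:
step 0: pivot -1 → sign −
step 1: pivot -2 → sign −
step 2: pivot -1/2 → sign −
signature = (0, 3, 0)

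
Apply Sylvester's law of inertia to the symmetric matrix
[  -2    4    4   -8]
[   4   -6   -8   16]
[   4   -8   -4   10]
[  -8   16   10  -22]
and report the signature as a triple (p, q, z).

Answer: (3, 1, 0)

Derivation:
step 0: pivot -2 → sign −
step 1: pivot 2 → sign +
step 2: pivot 4 → sign +
step 3: pivot 1 → sign +
signature = (3, 1, 0)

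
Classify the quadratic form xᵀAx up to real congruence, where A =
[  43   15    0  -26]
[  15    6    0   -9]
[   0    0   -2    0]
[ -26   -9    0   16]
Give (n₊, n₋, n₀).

Answer: (3, 1, 0)

Derivation:
step 0: pivot 43 → sign +
step 1: pivot 33/43 → sign +
step 2: pivot -2 → sign −
step 3: pivot 3/11 → sign +
signature = (3, 1, 0)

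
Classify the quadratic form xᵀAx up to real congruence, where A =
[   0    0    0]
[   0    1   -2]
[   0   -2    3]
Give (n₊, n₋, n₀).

Answer: (1, 1, 1)

Derivation:
step 0: pivot 1 → sign +
step 1: pivot -1 → sign −
step 2: row/col 2 already zero → sign 0
signature = (1, 1, 1)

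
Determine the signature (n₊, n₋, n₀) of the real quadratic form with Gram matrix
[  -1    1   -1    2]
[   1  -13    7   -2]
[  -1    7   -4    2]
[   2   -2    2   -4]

Answer: (0, 2, 2)

Derivation:
step 0: pivot -1 → sign −
step 1: pivot -12 → sign −
step 2: row/col 2 already zero → sign 0
step 3: row/col 3 already zero → sign 0
signature = (0, 2, 2)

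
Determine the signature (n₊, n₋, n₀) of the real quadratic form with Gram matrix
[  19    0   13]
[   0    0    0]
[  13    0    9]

Answer: (2, 0, 1)

Derivation:
step 0: pivot 19 → sign +
step 1: pivot 2/19 → sign +
step 2: row/col 2 already zero → sign 0
signature = (2, 0, 1)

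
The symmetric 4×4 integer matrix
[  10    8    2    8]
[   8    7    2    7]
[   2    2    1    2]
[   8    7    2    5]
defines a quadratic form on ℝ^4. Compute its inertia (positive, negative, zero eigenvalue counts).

Answer: (3, 1, 0)

Derivation:
step 0: pivot 10 → sign +
step 1: pivot 3/5 → sign +
step 2: pivot 1/3 → sign +
step 3: pivot -2 → sign −
signature = (3, 1, 0)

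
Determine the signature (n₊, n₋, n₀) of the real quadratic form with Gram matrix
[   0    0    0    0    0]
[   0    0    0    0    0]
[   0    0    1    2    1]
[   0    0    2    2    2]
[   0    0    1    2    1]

Answer: (1, 1, 3)

Derivation:
step 0: pivot 1 → sign +
step 1: pivot -2 → sign −
step 2: row/col 2 already zero → sign 0
step 3: row/col 3 already zero → sign 0
step 4: row/col 4 already zero → sign 0
signature = (1, 1, 3)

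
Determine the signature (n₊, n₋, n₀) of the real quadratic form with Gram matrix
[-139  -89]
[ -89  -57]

Answer: (0, 2, 0)

Derivation:
step 0: pivot -139 → sign −
step 1: pivot -2/139 → sign −
signature = (0, 2, 0)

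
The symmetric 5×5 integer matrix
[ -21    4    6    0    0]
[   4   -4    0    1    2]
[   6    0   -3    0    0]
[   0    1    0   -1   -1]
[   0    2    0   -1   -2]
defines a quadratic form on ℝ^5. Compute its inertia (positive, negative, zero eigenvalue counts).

Answer: (0, 5, 0)

Derivation:
step 0: pivot -21 → sign −
step 1: pivot -68/21 → sign −
step 2: pivot -15/17 → sign −
step 3: pivot -11/20 → sign −
step 4: pivot -2/11 → sign −
signature = (0, 5, 0)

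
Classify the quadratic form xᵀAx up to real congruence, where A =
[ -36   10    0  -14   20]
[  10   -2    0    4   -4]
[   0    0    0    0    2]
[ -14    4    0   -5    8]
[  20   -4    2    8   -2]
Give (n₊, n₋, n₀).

step 0: pivot -36 → sign −
step 1: pivot 7/9 → sign +
step 2: pivot 3/7 → sign +
step 3: pivot 6 → sign +
step 4: pivot -2/3 → sign −
signature = (3, 2, 0)

Answer: (3, 2, 0)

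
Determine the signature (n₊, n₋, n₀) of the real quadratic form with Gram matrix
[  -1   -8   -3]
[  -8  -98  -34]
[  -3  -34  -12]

step 0: pivot -1 → sign −
step 1: pivot -34 → sign −
step 2: pivot -1/17 → sign −
signature = (0, 3, 0)

Answer: (0, 3, 0)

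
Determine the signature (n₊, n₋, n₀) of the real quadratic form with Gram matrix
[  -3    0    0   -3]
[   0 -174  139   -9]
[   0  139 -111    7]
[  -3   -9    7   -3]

Answer: (1, 3, 0)

Derivation:
step 0: pivot -3 → sign −
step 1: pivot -174 → sign −
step 2: pivot 7/174 → sign +
step 3: pivot -3/7 → sign −
signature = (1, 3, 0)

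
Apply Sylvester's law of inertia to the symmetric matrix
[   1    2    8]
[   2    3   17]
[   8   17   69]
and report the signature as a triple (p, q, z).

Answer: (2, 1, 0)

Derivation:
step 0: pivot 1 → sign +
step 1: pivot -1 → sign −
step 2: pivot 6 → sign +
signature = (2, 1, 0)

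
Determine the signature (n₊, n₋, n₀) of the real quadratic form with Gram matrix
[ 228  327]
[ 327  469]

Answer: (2, 0, 0)

Derivation:
step 0: pivot 228 → sign +
step 1: pivot 1/76 → sign +
signature = (2, 0, 0)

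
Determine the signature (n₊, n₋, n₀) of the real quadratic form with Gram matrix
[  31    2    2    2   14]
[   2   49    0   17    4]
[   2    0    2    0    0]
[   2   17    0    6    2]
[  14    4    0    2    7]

step 0: pivot 31 → sign +
step 1: pivot 1515/31 → sign +
step 2: pivot 2834/1515 → sign +
step 3: pivot 61/1417 → sign +
step 4: pivot 3/61 → sign +
signature = (5, 0, 0)

Answer: (5, 0, 0)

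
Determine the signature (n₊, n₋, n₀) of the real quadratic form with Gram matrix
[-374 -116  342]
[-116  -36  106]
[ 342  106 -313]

Answer: (0, 2, 1)

Derivation:
step 0: pivot -374 → sign −
step 1: pivot -4/187 → sign −
step 2: row/col 2 already zero → sign 0
signature = (0, 2, 1)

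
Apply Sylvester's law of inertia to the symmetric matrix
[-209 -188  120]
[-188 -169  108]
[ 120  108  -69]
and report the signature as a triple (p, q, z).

Answer: (1, 2, 0)

Derivation:
step 0: pivot -209 → sign −
step 1: pivot 23/209 → sign +
step 2: pivot -3/23 → sign −
signature = (1, 2, 0)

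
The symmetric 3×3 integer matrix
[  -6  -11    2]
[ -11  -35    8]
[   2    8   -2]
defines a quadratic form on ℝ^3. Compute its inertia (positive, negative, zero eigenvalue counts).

step 0: pivot -6 → sign −
step 1: pivot -89/6 → sign −
step 2: pivot -6/89 → sign −
signature = (0, 3, 0)

Answer: (0, 3, 0)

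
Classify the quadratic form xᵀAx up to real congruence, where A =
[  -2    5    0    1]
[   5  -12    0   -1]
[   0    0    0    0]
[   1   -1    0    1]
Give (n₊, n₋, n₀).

step 0: pivot -2 → sign −
step 1: pivot 1/2 → sign +
step 2: pivot -3 → sign −
step 3: row/col 3 already zero → sign 0
signature = (1, 2, 1)

Answer: (1, 2, 1)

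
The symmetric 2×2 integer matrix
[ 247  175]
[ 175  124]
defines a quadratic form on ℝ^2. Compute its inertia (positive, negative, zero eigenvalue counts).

Answer: (2, 0, 0)

Derivation:
step 0: pivot 247 → sign +
step 1: pivot 3/247 → sign +
signature = (2, 0, 0)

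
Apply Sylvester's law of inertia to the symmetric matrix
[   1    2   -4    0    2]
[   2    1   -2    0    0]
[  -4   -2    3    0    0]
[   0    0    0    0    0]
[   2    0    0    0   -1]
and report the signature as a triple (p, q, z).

step 0: pivot 1 → sign +
step 1: pivot -3 → sign −
step 2: pivot -1 → sign −
step 3: pivot 1/3 → sign +
step 4: row/col 4 already zero → sign 0
signature = (2, 2, 1)

Answer: (2, 2, 1)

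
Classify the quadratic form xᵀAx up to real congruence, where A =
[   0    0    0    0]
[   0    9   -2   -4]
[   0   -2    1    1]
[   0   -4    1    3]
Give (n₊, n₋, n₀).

Answer: (3, 0, 1)

Derivation:
step 0: pivot 9 → sign +
step 1: pivot 5/9 → sign +
step 2: pivot 6/5 → sign +
step 3: row/col 3 already zero → sign 0
signature = (3, 0, 1)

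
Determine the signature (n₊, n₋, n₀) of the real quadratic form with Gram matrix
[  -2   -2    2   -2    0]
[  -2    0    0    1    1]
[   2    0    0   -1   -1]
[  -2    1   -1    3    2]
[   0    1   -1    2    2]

step 0: pivot -2 → sign −
step 1: pivot 2 → sign +
step 2: pivot 1/2 → sign +
step 3: pivot 1 → sign +
step 4: row/col 4 already zero → sign 0
signature = (3, 1, 1)

Answer: (3, 1, 1)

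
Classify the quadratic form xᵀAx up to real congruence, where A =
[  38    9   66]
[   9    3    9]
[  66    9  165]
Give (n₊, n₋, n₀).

step 0: pivot 38 → sign +
step 1: pivot 33/38 → sign +
step 2: pivot -3/11 → sign −
signature = (2, 1, 0)

Answer: (2, 1, 0)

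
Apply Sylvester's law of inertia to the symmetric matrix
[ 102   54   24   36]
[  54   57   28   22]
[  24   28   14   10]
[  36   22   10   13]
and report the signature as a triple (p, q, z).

Answer: (3, 1, 0)

Derivation:
step 0: pivot 102 → sign +
step 1: pivot 483/17 → sign +
step 2: pivot 58/483 → sign +
step 3: pivot -1/29 → sign −
signature = (3, 1, 0)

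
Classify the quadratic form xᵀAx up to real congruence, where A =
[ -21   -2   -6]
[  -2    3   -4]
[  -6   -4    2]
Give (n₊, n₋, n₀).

step 0: pivot -21 → sign −
step 1: pivot 67/21 → sign +
step 2: pivot 2/67 → sign +
signature = (2, 1, 0)

Answer: (2, 1, 0)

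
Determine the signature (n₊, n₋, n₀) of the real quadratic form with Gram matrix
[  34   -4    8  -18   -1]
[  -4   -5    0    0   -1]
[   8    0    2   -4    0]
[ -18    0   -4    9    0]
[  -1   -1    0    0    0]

step 0: pivot 34 → sign +
step 1: pivot -93/17 → sign −
step 2: pivot 26/93 → sign +
step 3: pivot 3/13 → sign +
step 4: pivot 1/6 → sign +
signature = (4, 1, 0)

Answer: (4, 1, 0)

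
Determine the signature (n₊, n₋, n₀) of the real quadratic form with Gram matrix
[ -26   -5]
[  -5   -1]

Answer: (0, 2, 0)

Derivation:
step 0: pivot -26 → sign −
step 1: pivot -1/26 → sign −
signature = (0, 2, 0)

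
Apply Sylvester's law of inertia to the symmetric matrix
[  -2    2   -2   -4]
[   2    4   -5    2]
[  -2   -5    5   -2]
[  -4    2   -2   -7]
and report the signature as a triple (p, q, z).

Answer: (2, 2, 0)

Derivation:
step 0: pivot -2 → sign −
step 1: pivot 6 → sign +
step 2: pivot -7/6 → sign −
step 3: pivot 3/7 → sign +
signature = (2, 2, 0)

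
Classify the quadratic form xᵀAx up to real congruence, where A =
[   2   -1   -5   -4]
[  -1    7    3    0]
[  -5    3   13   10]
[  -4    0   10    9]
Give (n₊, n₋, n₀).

Answer: (4, 0, 0)

Derivation:
step 0: pivot 2 → sign +
step 1: pivot 13/2 → sign +
step 2: pivot 6/13 → sign +
step 3: pivot 1/3 → sign +
signature = (4, 0, 0)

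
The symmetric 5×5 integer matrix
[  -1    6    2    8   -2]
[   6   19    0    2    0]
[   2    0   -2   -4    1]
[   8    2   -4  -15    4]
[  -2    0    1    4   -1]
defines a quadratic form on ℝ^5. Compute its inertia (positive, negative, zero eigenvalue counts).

Answer: (3, 2, 0)

Derivation:
step 0: pivot -1 → sign −
step 1: pivot 55 → sign +
step 2: pivot -34/55 → sign −
step 3: pivot 93/17 → sign +
step 4: pivot 3/62 → sign +
signature = (3, 2, 0)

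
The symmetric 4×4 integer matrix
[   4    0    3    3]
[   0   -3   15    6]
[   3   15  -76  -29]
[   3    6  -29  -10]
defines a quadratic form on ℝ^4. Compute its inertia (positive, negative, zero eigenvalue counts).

Answer: (2, 2, 0)

Derivation:
step 0: pivot 4 → sign +
step 1: pivot -3 → sign −
step 2: pivot -13/4 → sign −
step 3: pivot 3/13 → sign +
signature = (2, 2, 0)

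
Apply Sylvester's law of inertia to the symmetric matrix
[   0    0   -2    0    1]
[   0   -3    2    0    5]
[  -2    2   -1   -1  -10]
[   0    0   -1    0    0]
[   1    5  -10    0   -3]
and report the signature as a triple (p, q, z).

step 0: pivot -3 → sign −
step 1: pivot 1/3 → sign +
step 2: pivot -12 → sign −
step 3: pivot -5/4 → sign −
step 4: pivot 1/5 → sign +
signature = (2, 3, 0)

Answer: (2, 3, 0)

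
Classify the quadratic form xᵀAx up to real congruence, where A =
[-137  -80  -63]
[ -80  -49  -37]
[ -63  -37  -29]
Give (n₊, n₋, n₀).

Answer: (0, 3, 0)

Derivation:
step 0: pivot -137 → sign −
step 1: pivot -313/137 → sign −
step 2: pivot -3/313 → sign −
signature = (0, 3, 0)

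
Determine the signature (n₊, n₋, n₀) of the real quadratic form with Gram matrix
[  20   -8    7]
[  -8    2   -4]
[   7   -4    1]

Answer: (1, 2, 0)

Derivation:
step 0: pivot 20 → sign +
step 1: pivot -6/5 → sign −
step 2: pivot -1/4 → sign −
signature = (1, 2, 0)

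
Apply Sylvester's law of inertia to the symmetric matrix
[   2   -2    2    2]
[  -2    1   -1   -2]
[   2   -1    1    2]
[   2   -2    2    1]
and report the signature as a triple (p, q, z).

Answer: (1, 2, 1)

Derivation:
step 0: pivot 2 → sign +
step 1: pivot -1 → sign −
step 2: pivot -1 → sign −
step 3: row/col 3 already zero → sign 0
signature = (1, 2, 1)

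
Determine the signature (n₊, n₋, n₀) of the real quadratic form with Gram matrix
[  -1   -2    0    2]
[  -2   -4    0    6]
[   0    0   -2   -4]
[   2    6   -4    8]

step 0: pivot -1 → sign −
step 1: pivot -2 → sign −
step 2: pivot 20 → sign +
step 3: pivot -1/5 → sign −
signature = (1, 3, 0)

Answer: (1, 3, 0)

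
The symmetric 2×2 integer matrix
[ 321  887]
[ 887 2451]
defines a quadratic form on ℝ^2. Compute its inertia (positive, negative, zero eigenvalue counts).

Answer: (2, 0, 0)

Derivation:
step 0: pivot 321 → sign +
step 1: pivot 2/321 → sign +
signature = (2, 0, 0)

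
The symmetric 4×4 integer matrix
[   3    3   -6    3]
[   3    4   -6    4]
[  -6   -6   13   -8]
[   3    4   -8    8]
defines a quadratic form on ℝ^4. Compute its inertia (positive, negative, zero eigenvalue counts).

Answer: (3, 0, 1)

Derivation:
step 0: pivot 3 → sign +
step 1: pivot 1 → sign +
step 2: pivot 1 → sign +
step 3: row/col 3 already zero → sign 0
signature = (3, 0, 1)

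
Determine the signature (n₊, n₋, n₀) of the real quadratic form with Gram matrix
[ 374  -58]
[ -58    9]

step 0: pivot 374 → sign +
step 1: pivot 1/187 → sign +
signature = (2, 0, 0)

Answer: (2, 0, 0)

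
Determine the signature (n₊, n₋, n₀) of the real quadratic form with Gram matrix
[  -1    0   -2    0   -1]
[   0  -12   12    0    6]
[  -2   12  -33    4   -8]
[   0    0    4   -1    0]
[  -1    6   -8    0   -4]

Answer: (0, 4, 1)

Derivation:
step 0: pivot -1 → sign −
step 1: pivot -12 → sign −
step 2: pivot -17 → sign −
step 3: pivot -1/17 → sign −
step 4: row/col 4 already zero → sign 0
signature = (0, 4, 1)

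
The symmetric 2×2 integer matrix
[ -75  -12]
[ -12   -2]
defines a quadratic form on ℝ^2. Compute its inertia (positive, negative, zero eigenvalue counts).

step 0: pivot -75 → sign −
step 1: pivot -2/25 → sign −
signature = (0, 2, 0)

Answer: (0, 2, 0)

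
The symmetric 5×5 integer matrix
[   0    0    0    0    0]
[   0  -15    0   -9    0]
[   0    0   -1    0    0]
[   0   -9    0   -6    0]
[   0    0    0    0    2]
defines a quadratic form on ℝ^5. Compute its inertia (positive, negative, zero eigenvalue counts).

Answer: (1, 3, 1)

Derivation:
step 0: pivot -15 → sign −
step 1: pivot -1 → sign −
step 2: pivot -3/5 → sign −
step 3: pivot 2 → sign +
step 4: row/col 4 already zero → sign 0
signature = (1, 3, 1)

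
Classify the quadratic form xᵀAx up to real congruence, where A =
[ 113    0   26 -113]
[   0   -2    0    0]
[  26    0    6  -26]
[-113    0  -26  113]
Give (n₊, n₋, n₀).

step 0: pivot 113 → sign +
step 1: pivot -2 → sign −
step 2: pivot 2/113 → sign +
step 3: row/col 3 already zero → sign 0
signature = (2, 1, 1)

Answer: (2, 1, 1)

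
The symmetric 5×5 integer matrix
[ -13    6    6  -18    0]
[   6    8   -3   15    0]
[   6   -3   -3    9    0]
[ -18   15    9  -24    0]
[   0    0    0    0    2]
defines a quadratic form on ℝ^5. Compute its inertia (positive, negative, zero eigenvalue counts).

Answer: (2, 3, 0)

Derivation:
step 0: pivot -13 → sign −
step 1: pivot 140/13 → sign +
step 2: pivot -33/140 → sign −
step 3: pivot -3/11 → sign −
step 4: pivot 2 → sign +
signature = (2, 3, 0)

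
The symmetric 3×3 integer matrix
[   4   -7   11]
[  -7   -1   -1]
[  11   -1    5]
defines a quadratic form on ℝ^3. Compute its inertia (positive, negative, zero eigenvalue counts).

step 0: pivot 4 → sign +
step 1: pivot -53/4 → sign −
step 2: pivot -6/53 → sign −
signature = (1, 2, 0)

Answer: (1, 2, 0)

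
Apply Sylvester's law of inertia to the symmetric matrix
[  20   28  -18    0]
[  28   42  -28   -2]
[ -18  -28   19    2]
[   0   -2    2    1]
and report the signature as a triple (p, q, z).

Answer: (2, 1, 1)

Derivation:
step 0: pivot 20 → sign +
step 1: pivot 14/5 → sign +
step 2: pivot -3/7 → sign −
step 3: row/col 3 already zero → sign 0
signature = (2, 1, 1)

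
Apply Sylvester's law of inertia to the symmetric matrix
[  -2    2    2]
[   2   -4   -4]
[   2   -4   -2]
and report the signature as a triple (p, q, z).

step 0: pivot -2 → sign −
step 1: pivot -2 → sign −
step 2: pivot 2 → sign +
signature = (1, 2, 0)

Answer: (1, 2, 0)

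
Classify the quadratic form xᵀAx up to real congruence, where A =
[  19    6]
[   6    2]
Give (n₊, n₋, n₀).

step 0: pivot 19 → sign +
step 1: pivot 2/19 → sign +
signature = (2, 0, 0)

Answer: (2, 0, 0)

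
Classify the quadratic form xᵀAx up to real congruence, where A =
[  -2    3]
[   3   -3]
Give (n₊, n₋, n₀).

Answer: (1, 1, 0)

Derivation:
step 0: pivot -2 → sign −
step 1: pivot 3/2 → sign +
signature = (1, 1, 0)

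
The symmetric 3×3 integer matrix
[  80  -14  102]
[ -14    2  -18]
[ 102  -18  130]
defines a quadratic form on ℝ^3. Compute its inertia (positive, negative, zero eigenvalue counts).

step 0: pivot 80 → sign +
step 1: pivot -9/20 → sign −
step 2: row/col 2 already zero → sign 0
signature = (1, 1, 1)

Answer: (1, 1, 1)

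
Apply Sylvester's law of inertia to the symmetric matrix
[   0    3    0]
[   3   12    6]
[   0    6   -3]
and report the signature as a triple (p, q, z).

step 0: pivot 12 → sign +
step 1: pivot -3/4 → sign −
step 2: pivot -3 → sign −
signature = (1, 2, 0)

Answer: (1, 2, 0)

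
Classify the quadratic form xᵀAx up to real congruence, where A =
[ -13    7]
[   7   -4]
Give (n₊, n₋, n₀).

Answer: (0, 2, 0)

Derivation:
step 0: pivot -13 → sign −
step 1: pivot -3/13 → sign −
signature = (0, 2, 0)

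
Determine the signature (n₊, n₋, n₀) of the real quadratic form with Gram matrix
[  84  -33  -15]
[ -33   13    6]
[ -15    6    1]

step 0: pivot 84 → sign +
step 1: pivot 1/28 → sign +
step 2: pivot -2 → sign −
signature = (2, 1, 0)

Answer: (2, 1, 0)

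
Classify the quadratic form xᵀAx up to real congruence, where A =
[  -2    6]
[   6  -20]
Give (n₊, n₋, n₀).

Answer: (0, 2, 0)

Derivation:
step 0: pivot -2 → sign −
step 1: pivot -2 → sign −
signature = (0, 2, 0)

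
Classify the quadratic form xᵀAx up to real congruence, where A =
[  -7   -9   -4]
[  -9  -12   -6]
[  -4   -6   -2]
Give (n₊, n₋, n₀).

Answer: (1, 2, 0)

Derivation:
step 0: pivot -7 → sign −
step 1: pivot -3/7 → sign −
step 2: pivot 2 → sign +
signature = (1, 2, 0)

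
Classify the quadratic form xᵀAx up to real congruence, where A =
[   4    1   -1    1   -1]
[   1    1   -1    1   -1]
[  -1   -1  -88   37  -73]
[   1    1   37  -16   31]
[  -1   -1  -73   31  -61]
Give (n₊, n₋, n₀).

Answer: (2, 3, 0)

Derivation:
step 0: pivot 4 → sign +
step 1: pivot 3/4 → sign +
step 2: pivot -89 → sign −
step 3: pivot -69/89 → sign −
step 4: pivot -6/23 → sign −
signature = (2, 3, 0)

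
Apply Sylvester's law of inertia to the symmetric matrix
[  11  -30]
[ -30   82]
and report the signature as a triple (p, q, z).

step 0: pivot 11 → sign +
step 1: pivot 2/11 → sign +
signature = (2, 0, 0)

Answer: (2, 0, 0)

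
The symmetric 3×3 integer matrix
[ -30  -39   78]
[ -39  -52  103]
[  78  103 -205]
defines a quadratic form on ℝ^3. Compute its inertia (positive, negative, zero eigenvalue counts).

Answer: (0, 3, 0)

Derivation:
step 0: pivot -30 → sign −
step 1: pivot -13/10 → sign −
step 2: pivot -3/13 → sign −
signature = (0, 3, 0)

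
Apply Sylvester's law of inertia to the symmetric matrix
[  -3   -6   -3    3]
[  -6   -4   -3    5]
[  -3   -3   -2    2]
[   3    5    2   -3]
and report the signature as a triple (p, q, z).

step 0: pivot -3 → sign −
step 1: pivot 8 → sign +
step 2: pivot -1/8 → sign −
step 3: pivot 3 → sign +
signature = (2, 2, 0)

Answer: (2, 2, 0)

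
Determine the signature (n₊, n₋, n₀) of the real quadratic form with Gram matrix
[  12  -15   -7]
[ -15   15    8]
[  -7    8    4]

Answer: (2, 1, 0)

Derivation:
step 0: pivot 12 → sign +
step 1: pivot -15/4 → sign −
step 2: pivot 1/15 → sign +
signature = (2, 1, 0)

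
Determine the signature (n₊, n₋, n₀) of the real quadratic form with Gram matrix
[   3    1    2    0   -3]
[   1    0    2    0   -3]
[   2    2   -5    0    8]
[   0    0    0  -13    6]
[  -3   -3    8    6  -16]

step 0: pivot 3 → sign +
step 1: pivot -1/3 → sign −
step 2: pivot -1 → sign −
step 3: pivot -13 → sign −
step 4: pivot -3/13 → sign −
signature = (1, 4, 0)

Answer: (1, 4, 0)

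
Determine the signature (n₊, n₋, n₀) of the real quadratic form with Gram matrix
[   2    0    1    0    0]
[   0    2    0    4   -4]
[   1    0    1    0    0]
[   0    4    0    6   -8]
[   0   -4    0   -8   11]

step 0: pivot 2 → sign +
step 1: pivot 2 → sign +
step 2: pivot 1/2 → sign +
step 3: pivot -2 → sign −
step 4: pivot 3 → sign +
signature = (4, 1, 0)

Answer: (4, 1, 0)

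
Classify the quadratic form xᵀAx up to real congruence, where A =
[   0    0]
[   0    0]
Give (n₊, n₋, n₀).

step 0: row/col 0 already zero → sign 0
step 1: row/col 1 already zero → sign 0
signature = (0, 0, 2)

Answer: (0, 0, 2)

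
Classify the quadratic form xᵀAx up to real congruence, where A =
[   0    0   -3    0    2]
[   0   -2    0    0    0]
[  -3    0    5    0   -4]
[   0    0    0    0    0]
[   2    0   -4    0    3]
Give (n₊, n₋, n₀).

step 0: pivot -2 → sign −
step 1: pivot 5 → sign +
step 2: pivot -9/5 → sign −
step 3: pivot -1/9 → sign −
step 4: row/col 4 already zero → sign 0
signature = (1, 3, 1)

Answer: (1, 3, 1)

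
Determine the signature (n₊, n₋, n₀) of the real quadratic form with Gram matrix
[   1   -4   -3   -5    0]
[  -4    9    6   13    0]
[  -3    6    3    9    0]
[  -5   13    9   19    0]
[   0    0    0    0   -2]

step 0: pivot 1 → sign +
step 1: pivot -7 → sign −
step 2: pivot -6/7 → sign −
step 3: pivot 1 → sign +
step 4: pivot -2 → sign −
signature = (2, 3, 0)

Answer: (2, 3, 0)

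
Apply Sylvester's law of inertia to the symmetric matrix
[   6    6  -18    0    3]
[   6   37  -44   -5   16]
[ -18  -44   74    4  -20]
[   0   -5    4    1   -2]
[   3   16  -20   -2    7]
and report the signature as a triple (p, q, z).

Answer: (3, 1, 1)

Derivation:
step 0: pivot 6 → sign +
step 1: pivot 31 → sign +
step 2: pivot -56/31 → sign −
step 3: pivot 3/14 → sign +
step 4: row/col 4 already zero → sign 0
signature = (3, 1, 1)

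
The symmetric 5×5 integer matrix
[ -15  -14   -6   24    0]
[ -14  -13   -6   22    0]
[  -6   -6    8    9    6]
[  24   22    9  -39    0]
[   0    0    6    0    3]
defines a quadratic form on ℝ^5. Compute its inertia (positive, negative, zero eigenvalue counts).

step 0: pivot -15 → sign −
step 1: pivot 1/15 → sign +
step 2: pivot 8 → sign +
step 3: pivot -33/8 → sign −
step 4: pivot -3/11 → sign −
signature = (2, 3, 0)

Answer: (2, 3, 0)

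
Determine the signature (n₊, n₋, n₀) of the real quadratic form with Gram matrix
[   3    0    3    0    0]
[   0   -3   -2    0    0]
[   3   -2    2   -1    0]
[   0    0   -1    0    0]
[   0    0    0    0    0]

step 0: pivot 3 → sign +
step 1: pivot -3 → sign −
step 2: pivot 1/3 → sign +
step 3: pivot -3 → sign −
step 4: row/col 4 already zero → sign 0
signature = (2, 2, 1)

Answer: (2, 2, 1)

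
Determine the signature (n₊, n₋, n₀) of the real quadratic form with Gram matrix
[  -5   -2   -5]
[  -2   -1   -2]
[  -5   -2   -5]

step 0: pivot -5 → sign −
step 1: pivot -1/5 → sign −
step 2: row/col 2 already zero → sign 0
signature = (0, 2, 1)

Answer: (0, 2, 1)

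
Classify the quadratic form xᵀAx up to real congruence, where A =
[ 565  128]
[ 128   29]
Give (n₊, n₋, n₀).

Answer: (2, 0, 0)

Derivation:
step 0: pivot 565 → sign +
step 1: pivot 1/565 → sign +
signature = (2, 0, 0)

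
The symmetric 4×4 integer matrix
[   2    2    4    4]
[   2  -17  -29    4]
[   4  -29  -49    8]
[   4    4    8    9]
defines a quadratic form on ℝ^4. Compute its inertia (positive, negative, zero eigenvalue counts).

step 0: pivot 2 → sign +
step 1: pivot -19 → sign −
step 2: pivot 6/19 → sign +
step 3: pivot 1 → sign +
signature = (3, 1, 0)

Answer: (3, 1, 0)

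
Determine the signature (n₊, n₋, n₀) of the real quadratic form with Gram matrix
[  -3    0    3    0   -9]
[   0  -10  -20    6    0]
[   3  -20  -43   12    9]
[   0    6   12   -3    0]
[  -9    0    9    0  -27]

Answer: (1, 2, 2)

Derivation:
step 0: pivot -3 → sign −
step 1: pivot -10 → sign −
step 2: pivot 3/5 → sign +
step 3: row/col 3 already zero → sign 0
step 4: row/col 4 already zero → sign 0
signature = (1, 2, 2)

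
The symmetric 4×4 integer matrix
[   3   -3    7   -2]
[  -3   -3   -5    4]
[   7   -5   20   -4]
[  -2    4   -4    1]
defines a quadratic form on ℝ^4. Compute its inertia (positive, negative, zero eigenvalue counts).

step 0: pivot 3 → sign +
step 1: pivot -6 → sign −
step 2: pivot 13/3 → sign +
step 3: pivot -1/13 → sign −
signature = (2, 2, 0)

Answer: (2, 2, 0)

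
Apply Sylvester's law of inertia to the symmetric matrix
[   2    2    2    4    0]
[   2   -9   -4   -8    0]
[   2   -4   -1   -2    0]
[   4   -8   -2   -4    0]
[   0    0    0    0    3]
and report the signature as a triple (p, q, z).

Answer: (3, 1, 1)

Derivation:
step 0: pivot 2 → sign +
step 1: pivot -11 → sign −
step 2: pivot 3/11 → sign +
step 3: pivot 3 → sign +
step 4: row/col 4 already zero → sign 0
signature = (3, 1, 1)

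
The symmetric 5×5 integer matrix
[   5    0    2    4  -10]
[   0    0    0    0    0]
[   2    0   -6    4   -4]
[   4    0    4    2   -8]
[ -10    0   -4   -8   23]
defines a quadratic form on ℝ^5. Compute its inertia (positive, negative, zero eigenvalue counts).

Answer: (2, 2, 1)

Derivation:
step 0: pivot 5 → sign +
step 1: pivot -34/5 → sign −
step 2: pivot -6/17 → sign −
step 3: pivot 3 → sign +
step 4: row/col 4 already zero → sign 0
signature = (2, 2, 1)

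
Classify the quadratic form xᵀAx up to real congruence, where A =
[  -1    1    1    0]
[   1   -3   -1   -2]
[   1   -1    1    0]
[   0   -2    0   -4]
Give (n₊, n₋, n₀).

step 0: pivot -1 → sign −
step 1: pivot -2 → sign −
step 2: pivot 2 → sign +
step 3: pivot -2 → sign −
signature = (1, 3, 0)

Answer: (1, 3, 0)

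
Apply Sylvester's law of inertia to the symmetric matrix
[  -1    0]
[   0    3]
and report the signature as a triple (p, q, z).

Answer: (1, 1, 0)

Derivation:
step 0: pivot -1 → sign −
step 1: pivot 3 → sign +
signature = (1, 1, 0)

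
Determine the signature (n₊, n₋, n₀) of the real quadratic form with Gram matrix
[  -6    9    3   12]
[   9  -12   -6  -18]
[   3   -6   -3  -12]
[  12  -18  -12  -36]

Answer: (1, 2, 1)

Derivation:
step 0: pivot -6 → sign −
step 1: pivot 3/2 → sign +
step 2: pivot -3 → sign −
step 3: row/col 3 already zero → sign 0
signature = (1, 2, 1)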